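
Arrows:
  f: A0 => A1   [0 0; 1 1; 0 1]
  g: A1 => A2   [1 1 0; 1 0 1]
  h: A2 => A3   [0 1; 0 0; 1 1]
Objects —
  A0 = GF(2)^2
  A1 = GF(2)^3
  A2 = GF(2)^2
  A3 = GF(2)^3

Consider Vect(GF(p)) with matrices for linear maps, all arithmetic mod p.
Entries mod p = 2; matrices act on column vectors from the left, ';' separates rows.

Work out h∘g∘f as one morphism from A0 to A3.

  e0=⟨1,0⟩ f=>⟨0,1,0⟩ g=>⟨1,0⟩ h=>⟨0,0,1⟩
  e1=⟨0,1⟩ f=>⟨0,1,1⟩ g=>⟨1,1⟩ h=>⟨1,0,0⟩
⟦path⟧: [0 1; 0 0; 1 0]

Answer: [0 1; 0 0; 1 0]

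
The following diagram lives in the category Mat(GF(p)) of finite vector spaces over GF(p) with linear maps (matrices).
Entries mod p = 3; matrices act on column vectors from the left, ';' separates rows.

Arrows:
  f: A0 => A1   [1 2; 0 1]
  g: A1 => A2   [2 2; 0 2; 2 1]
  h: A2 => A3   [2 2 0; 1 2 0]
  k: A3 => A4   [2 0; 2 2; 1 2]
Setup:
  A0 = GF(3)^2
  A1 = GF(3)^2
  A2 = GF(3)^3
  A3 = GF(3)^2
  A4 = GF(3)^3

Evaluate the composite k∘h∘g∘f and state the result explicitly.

  e0=⟨1,0⟩ f=>⟨1,0⟩ g=>⟨2,0,2⟩ h=>⟨1,2⟩ k=>⟨2,0,2⟩
  e1=⟨0,1⟩ f=>⟨2,1⟩ g=>⟨0,2,2⟩ h=>⟨1,1⟩ k=>⟨2,1,0⟩
⟦path⟧: [2 2; 0 1; 2 0]

Answer: [2 2; 0 1; 2 0]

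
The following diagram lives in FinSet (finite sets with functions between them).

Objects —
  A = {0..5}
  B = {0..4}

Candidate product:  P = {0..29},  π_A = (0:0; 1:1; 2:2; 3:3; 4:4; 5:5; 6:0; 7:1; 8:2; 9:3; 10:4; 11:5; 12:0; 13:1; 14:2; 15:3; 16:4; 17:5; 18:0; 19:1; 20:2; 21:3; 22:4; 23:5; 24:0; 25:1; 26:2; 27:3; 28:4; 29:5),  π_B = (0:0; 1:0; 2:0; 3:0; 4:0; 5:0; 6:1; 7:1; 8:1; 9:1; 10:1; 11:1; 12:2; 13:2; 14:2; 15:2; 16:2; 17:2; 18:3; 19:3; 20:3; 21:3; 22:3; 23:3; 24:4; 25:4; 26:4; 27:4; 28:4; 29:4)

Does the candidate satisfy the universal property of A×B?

Answer: VALID PRODUCT

Work:
|A|·|B| = 6·5 = 30;  |P| = 30
Check the pairing map k ↦ (π_A(k), π_B(k)):
  0 : (0,0)
  1 : (1,0)
  2 : (2,0)
  3 : (3,0)
  4 : (4,0)
  5 : (5,0)
  6 : (0,1)
  7 : (1,1)
  8 : (2,1)
  9 : (3,1)
  10 : (4,1)
  11 : (5,1)
  12 : (0,2)
  13 : (1,2)
  14 : (2,2)
  15 : (3,2)
  16 : (4,2)
  17 : (5,2)
  18 : (0,3)
  19 : (1,3)
  20 : (2,3)
  21 : (3,3)
  22 : (4,3)
  23 : (5,3)
  24 : (0,4)
  25 : (1,4)
  26 : (2,4)
  27 : (3,4)
  28 : (4,4)
  29 : (5,4)
distinct pairs in image: 30 / 30 needed
  → bijection onto A×B; projections well-typed.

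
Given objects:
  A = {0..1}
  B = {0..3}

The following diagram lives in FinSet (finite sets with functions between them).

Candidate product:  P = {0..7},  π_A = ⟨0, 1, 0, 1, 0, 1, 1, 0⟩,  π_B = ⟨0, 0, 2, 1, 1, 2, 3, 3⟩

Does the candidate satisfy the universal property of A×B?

Answer: VALID PRODUCT

Trace:
|A|·|B| = 2·4 = 8;  |P| = 8
Check the pairing map k ↦ (π_A(k), π_B(k)):
  0 -> (0,0)
  1 -> (1,0)
  2 -> (0,2)
  3 -> (1,1)
  4 -> (0,1)
  5 -> (1,2)
  6 -> (1,3)
  7 -> (0,3)
distinct pairs in image: 8 / 8 needed
  → bijection onto A×B; projections well-typed.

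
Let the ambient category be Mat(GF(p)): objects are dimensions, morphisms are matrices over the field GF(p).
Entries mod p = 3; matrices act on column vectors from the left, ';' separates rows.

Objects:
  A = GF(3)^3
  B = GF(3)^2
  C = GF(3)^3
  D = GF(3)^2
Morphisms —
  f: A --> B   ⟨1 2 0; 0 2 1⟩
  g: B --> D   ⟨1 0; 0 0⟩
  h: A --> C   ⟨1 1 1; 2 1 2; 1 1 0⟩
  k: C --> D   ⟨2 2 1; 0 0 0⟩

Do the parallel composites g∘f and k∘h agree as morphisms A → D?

1) trace f;g:
  e0=(1,0,0) f-->(1,0) g-->(1,0)
  e1=(0,1,0) f-->(2,2) g-->(2,0)
  e2=(0,0,1) f-->(0,1) g-->(0,0)
  result₁ = ⟨1 2 0; 0 0 0⟩
2) trace h;k:
  e0=(1,0,0) h-->(1,2,1) k-->(1,0)
  e1=(0,1,0) h-->(1,1,1) k-->(2,0)
  e2=(0,0,1) h-->(1,2,0) k-->(0,0)
  result₂ = ⟨1 2 0; 0 0 0⟩
Equal? same morphism ✓

Answer: COMMUTES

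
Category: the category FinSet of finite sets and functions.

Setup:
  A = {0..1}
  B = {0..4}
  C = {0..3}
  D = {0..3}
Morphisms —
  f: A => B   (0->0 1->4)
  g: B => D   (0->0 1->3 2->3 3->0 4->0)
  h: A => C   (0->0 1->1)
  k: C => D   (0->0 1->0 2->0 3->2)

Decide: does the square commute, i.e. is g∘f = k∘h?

Answer: COMMUTES

Work:
1) trace f;g:
  0 f=>0 g=>0
  1 f=>4 g=>0
  ⟦path⟧₁ = (0->0 1->0)
2) trace h;k:
  0 h=>0 k=>0
  1 h=>1 k=>0
  ⟦path⟧₂ = (0->0 1->0)
Equal? same morphism ✓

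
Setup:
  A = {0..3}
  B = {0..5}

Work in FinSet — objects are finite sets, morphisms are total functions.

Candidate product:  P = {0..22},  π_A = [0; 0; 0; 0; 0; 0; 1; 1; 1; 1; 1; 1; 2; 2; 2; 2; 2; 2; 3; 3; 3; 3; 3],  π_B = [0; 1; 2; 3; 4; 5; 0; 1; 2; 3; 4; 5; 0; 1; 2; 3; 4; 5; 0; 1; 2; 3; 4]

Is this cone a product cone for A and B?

|A|·|B| = 4·6 = 24;  |P| = 23
  → cardinalities differ; no bijection possible.

Answer: NOT A VALID PRODUCT — |P|=23 ≠ |A|·|B|=24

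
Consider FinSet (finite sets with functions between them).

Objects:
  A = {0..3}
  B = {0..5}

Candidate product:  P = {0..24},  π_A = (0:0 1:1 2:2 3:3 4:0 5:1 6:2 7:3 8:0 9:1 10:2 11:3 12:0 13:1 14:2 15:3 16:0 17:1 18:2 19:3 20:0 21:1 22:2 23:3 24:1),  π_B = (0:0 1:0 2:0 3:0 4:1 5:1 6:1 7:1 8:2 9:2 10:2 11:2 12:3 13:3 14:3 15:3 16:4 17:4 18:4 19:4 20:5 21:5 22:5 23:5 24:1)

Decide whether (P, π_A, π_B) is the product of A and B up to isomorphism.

Answer: NOT A VALID PRODUCT — |P|=25 ≠ |A|·|B|=24

Derivation:
|A|·|B| = 4·6 = 24;  |P| = 25
  → cardinalities differ; no bijection possible.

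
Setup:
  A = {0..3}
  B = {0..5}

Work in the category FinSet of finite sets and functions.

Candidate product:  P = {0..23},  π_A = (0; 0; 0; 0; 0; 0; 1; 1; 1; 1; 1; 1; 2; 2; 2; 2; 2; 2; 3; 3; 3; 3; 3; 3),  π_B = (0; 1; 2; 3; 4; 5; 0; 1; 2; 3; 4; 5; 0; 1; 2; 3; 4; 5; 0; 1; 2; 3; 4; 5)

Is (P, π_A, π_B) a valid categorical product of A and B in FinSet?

|A|·|B| = 4·6 = 24;  |P| = 24
Check the pairing map k ↦ (π_A(k), π_B(k)):
  0 ↦ (0,0)
  1 ↦ (0,1)
  2 ↦ (0,2)
  3 ↦ (0,3)
  4 ↦ (0,4)
  5 ↦ (0,5)
  6 ↦ (1,0)
  7 ↦ (1,1)
  8 ↦ (1,2)
  9 ↦ (1,3)
  10 ↦ (1,4)
  11 ↦ (1,5)
  12 ↦ (2,0)
  13 ↦ (2,1)
  14 ↦ (2,2)
  15 ↦ (2,3)
  16 ↦ (2,4)
  17 ↦ (2,5)
  18 ↦ (3,0)
  19 ↦ (3,1)
  20 ↦ (3,2)
  21 ↦ (3,3)
  22 ↦ (3,4)
  23 ↦ (3,5)
distinct pairs in image: 24 / 24 needed
  → bijection onto A×B; projections well-typed.

Answer: VALID PRODUCT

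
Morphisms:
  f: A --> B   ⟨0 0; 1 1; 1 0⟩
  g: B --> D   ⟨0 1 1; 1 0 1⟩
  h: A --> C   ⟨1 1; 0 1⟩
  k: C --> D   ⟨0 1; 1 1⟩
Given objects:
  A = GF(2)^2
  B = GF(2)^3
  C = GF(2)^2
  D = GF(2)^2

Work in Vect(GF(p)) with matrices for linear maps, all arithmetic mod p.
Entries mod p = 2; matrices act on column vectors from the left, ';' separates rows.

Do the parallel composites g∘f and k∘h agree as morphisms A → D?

1) trace f;g:
  e0=(1,0) f-->(0,1,1) g-->(0,1)
  e1=(0,1) f-->(0,1,0) g-->(1,0)
  result₁ = ⟨0 1; 1 0⟩
2) trace h;k:
  e0=(1,0) h-->(1,0) k-->(0,1)
  e1=(0,1) h-->(1,1) k-->(1,0)
  result₂ = ⟨0 1; 1 0⟩
Equal? same morphism ✓

Answer: COMMUTES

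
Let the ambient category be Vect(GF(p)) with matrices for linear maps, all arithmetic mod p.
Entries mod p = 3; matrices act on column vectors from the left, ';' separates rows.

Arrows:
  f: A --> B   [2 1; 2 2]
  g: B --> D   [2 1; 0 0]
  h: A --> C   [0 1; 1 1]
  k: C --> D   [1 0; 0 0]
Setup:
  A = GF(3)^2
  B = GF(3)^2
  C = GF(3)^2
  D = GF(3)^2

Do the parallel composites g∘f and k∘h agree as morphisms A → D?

Path 1 = f;g:
  e0=[1,0] f-->[2,2] g-->[0,0]
  e1=[0,1] f-->[1,2] g-->[1,0]
  ⟦path⟧₁ = [0 1; 0 0]
Path 2 = h;k:
  e0=[1,0] h-->[0,1] k-->[0,0]
  e1=[0,1] h-->[1,1] k-->[1,0]
  ⟦path⟧₂ = [0 1; 0 0]
Equal? YES — commutes

Answer: COMMUTES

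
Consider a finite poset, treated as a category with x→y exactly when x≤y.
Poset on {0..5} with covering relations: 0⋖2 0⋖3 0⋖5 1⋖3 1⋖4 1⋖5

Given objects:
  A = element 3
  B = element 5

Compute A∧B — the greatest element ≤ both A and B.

Lower bounds of A=3 and B=5: {0,1}
  maximal lower bounds 0 and 1 are incomparable: neither 0⊑1 nor 1⊑0
→ no greatest lower bound exists

Answer: NO MEET EXISTS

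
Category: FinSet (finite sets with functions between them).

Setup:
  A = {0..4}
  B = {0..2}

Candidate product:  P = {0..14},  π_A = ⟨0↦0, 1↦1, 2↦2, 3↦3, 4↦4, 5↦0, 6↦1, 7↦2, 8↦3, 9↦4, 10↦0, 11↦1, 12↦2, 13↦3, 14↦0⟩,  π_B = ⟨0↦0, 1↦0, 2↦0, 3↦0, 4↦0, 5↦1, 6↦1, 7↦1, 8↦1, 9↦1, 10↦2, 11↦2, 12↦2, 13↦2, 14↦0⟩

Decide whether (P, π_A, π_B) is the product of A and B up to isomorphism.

Answer: NOT A VALID PRODUCT — duplicate pair at indices 0,14

Work:
|A|·|B| = 5·3 = 15;  |P| = 15
Check the pairing map k ↦ (π_A(k), π_B(k)):
  0 ↦ (0,0)
  1 ↦ (1,0)
  2 ↦ (2,0)
  3 ↦ (3,0)
  4 ↦ (4,0)
  5 ↦ (0,1)
  6 ↦ (1,1)
  7 ↦ (2,1)
  8 ↦ (3,1)
  9 ↦ (4,1)
  10 ↦ (0,2)
  11 ↦ (1,2)
  12 ↦ (2,2)
  13 ↦ (3,2)
  14 ↦ (0,0)  ✗ repeats pair of k=0
distinct pairs in image: 14 / 15 needed
  → (0,0) hit at k=0 and k=14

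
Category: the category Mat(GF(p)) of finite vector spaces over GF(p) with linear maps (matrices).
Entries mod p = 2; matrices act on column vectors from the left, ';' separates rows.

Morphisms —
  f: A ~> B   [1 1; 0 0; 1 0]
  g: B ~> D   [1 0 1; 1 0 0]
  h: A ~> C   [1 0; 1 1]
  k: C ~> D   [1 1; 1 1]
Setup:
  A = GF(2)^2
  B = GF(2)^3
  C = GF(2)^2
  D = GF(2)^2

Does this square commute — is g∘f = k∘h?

Answer: DOES NOT COMMUTE

Work:
Path 1 = f;g:
  e0=[1,0] f~>[1,0,1] g~>[0,1]
  e1=[0,1] f~>[1,0,0] g~>[1,1]
  ⟦path⟧₁ = [0 1; 1 1]
Path 2 = h;k:
  e0=[1,0] h~>[1,1] k~>[0,0]
  e1=[0,1] h~>[0,1] k~>[1,1]
  ⟦path⟧₂ = [0 1; 0 1]
Equal? NO — does not commute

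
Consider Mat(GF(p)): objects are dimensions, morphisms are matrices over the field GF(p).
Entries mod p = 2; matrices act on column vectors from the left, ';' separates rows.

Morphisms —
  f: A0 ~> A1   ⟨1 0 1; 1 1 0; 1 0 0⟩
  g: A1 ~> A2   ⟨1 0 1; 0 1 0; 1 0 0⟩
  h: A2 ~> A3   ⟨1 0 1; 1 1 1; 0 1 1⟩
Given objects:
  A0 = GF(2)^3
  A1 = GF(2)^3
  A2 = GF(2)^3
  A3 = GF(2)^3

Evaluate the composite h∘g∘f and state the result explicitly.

Answer: ⟨1 0 0; 0 1 0; 0 1 1⟩

Trace:
  e0=[1,0,0] f~>[1,1,1] g~>[0,1,1] h~>[1,0,0]
  e1=[0,1,0] f~>[0,1,0] g~>[0,1,0] h~>[0,1,1]
  e2=[0,0,1] f~>[1,0,0] g~>[1,0,1] h~>[0,0,1]
result: ⟨1 0 0; 0 1 0; 0 1 1⟩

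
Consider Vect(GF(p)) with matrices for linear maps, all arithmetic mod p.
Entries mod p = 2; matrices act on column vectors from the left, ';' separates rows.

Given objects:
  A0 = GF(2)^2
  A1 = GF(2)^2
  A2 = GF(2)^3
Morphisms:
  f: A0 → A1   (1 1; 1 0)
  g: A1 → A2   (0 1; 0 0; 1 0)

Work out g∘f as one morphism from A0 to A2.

  e0=⟨1,0⟩ f→⟨1,1⟩ g→⟨1,0,1⟩
  e1=⟨0,1⟩ f→⟨1,0⟩ g→⟨0,0,1⟩
result: (1 0; 0 0; 1 1)

Answer: (1 0; 0 0; 1 1)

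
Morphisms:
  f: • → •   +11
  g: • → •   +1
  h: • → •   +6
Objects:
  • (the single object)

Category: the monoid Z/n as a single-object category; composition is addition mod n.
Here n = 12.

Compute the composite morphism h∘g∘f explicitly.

  0 +11≡11 +1≡0 +6≡6  (mod 12)
⟦path⟧: +6

Answer: +6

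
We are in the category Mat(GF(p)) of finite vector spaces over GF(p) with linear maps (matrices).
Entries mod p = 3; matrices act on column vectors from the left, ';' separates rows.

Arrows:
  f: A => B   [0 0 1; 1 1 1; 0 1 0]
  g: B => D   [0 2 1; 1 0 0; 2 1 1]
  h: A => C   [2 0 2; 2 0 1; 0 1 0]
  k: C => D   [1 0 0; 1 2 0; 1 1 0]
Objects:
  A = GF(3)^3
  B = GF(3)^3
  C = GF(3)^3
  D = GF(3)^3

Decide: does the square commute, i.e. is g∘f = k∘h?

Path 1 = f;g:
  e0=(1,0,0) f=>(0,1,0) g=>(2,0,1)
  e1=(0,1,0) f=>(0,1,1) g=>(0,0,2)
  e2=(0,0,1) f=>(1,1,0) g=>(2,1,0)
  ⟦path⟧₁ = [2 0 2; 0 0 1; 1 2 0]
Path 2 = h;k:
  e0=(1,0,0) h=>(2,2,0) k=>(2,0,1)
  e1=(0,1,0) h=>(0,0,1) k=>(0,0,0)
  e2=(0,0,1) h=>(2,1,0) k=>(2,1,0)
  ⟦path⟧₂ = [2 0 2; 0 0 1; 1 0 0]
Equal? NO — does not commute

Answer: DOES NOT COMMUTE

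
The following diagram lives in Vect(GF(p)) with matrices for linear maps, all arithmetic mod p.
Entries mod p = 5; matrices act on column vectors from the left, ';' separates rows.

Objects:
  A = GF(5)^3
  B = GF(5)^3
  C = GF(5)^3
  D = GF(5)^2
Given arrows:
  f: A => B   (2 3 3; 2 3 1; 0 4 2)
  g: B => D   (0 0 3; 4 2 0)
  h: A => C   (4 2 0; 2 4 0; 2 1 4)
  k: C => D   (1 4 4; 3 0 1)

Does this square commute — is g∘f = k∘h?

Along f;g (path 1):
  e0=[1,0,0] f=>[2,2,0] g=>[0,2]
  e1=[0,1,0] f=>[3,3,4] g=>[2,3]
  e2=[0,0,1] f=>[3,1,2] g=>[1,4]
  result₁ = (0 2 1; 2 3 4)
Along h;k (path 2):
  e0=[1,0,0] h=>[4,2,2] k=>[0,4]
  e1=[0,1,0] h=>[2,4,1] k=>[2,2]
  e2=[0,0,1] h=>[0,0,4] k=>[1,4]
  result₂ = (0 2 1; 4 2 4)
Equal? distinct morphisms ✗

Answer: DOES NOT COMMUTE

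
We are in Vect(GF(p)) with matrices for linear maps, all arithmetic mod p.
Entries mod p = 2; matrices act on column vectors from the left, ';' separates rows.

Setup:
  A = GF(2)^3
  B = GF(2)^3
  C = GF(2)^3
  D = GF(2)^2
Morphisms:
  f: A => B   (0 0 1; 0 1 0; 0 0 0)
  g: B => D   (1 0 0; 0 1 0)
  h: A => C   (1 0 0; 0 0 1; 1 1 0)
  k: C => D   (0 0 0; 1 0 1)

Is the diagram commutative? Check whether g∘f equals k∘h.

Answer: DOES NOT COMMUTE

Work:
Path 1 = f;g:
  e0=⟨1,0,0⟩ f=>⟨0,0,0⟩ g=>⟨0,0⟩
  e1=⟨0,1,0⟩ f=>⟨0,1,0⟩ g=>⟨0,1⟩
  e2=⟨0,0,1⟩ f=>⟨1,0,0⟩ g=>⟨1,0⟩
  composite₁ = (0 0 1; 0 1 0)
Path 2 = h;k:
  e0=⟨1,0,0⟩ h=>⟨1,0,1⟩ k=>⟨0,0⟩
  e1=⟨0,1,0⟩ h=>⟨0,0,1⟩ k=>⟨0,1⟩
  e2=⟨0,0,1⟩ h=>⟨0,1,0⟩ k=>⟨0,0⟩
  composite₂ = (0 0 0; 0 1 0)
Equal? NO — does not commute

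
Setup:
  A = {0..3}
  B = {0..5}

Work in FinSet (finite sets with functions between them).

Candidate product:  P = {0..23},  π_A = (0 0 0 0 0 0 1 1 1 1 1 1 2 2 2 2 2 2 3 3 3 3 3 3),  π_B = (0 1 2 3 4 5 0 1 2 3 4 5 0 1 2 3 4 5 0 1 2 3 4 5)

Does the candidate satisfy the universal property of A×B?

|A|·|B| = 4·6 = 24;  |P| = 24
Check the pairing map k ↦ (π_A(k), π_B(k)):
  0 : (0,0)
  1 : (0,1)
  2 : (0,2)
  3 : (0,3)
  4 : (0,4)
  5 : (0,5)
  6 : (1,0)
  7 : (1,1)
  8 : (1,2)
  9 : (1,3)
  10 : (1,4)
  11 : (1,5)
  12 : (2,0)
  13 : (2,1)
  14 : (2,2)
  15 : (2,3)
  16 : (2,4)
  17 : (2,5)
  18 : (3,0)
  19 : (3,1)
  20 : (3,2)
  21 : (3,3)
  22 : (3,4)
  23 : (3,5)
distinct pairs in image: 24 / 24 needed
  → bijection onto A×B; projections well-typed.

Answer: VALID PRODUCT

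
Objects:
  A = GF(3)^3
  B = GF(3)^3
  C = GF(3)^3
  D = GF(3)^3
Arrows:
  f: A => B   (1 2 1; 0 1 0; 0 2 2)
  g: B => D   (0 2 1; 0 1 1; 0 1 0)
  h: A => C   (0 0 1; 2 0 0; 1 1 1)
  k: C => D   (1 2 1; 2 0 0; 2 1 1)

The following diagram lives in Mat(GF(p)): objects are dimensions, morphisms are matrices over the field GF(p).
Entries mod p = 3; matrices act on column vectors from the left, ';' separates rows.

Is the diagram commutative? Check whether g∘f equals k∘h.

Along f;g (path 1):
  e0=[1,0,0] f=>[1,0,0] g=>[0,0,0]
  e1=[0,1,0] f=>[2,1,2] g=>[1,0,1]
  e2=[0,0,1] f=>[1,0,2] g=>[2,2,0]
  composite₁ = (0 1 2; 0 0 2; 0 1 0)
Along h;k (path 2):
  e0=[1,0,0] h=>[0,2,1] k=>[2,0,0]
  e1=[0,1,0] h=>[0,0,1] k=>[1,0,1]
  e2=[0,0,1] h=>[1,0,1] k=>[2,2,0]
  composite₂ = (2 1 2; 0 0 2; 0 1 0)
Equal? differ; not commutative

Answer: DOES NOT COMMUTE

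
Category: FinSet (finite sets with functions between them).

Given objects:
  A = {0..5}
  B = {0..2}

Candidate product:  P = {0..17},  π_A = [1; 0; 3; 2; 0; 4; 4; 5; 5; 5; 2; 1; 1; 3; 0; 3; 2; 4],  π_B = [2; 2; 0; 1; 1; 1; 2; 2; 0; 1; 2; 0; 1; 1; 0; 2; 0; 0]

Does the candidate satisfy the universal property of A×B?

Answer: VALID PRODUCT

Derivation:
|A|·|B| = 6·3 = 18;  |P| = 18
Check the pairing map k ↦ (π_A(k), π_B(k)):
  0 : (1,2)
  1 : (0,2)
  2 : (3,0)
  3 : (2,1)
  4 : (0,1)
  5 : (4,1)
  6 : (4,2)
  7 : (5,2)
  8 : (5,0)
  9 : (5,1)
  10 : (2,2)
  11 : (1,0)
  12 : (1,1)
  13 : (3,1)
  14 : (0,0)
  15 : (3,2)
  16 : (2,0)
  17 : (4,0)
distinct pairs in image: 18 / 18 needed
  → bijection onto A×B; projections well-typed.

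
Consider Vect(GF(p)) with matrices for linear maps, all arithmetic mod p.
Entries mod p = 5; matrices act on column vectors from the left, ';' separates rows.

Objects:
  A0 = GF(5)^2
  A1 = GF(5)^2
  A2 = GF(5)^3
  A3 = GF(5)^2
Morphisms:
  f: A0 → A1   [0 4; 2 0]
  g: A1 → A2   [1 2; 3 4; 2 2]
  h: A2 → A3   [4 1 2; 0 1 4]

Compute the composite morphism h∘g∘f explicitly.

  e0=⟨1,0⟩ f→⟨0,2⟩ g→⟨4,3,4⟩ h→⟨2,4⟩
  e1=⟨0,1⟩ f→⟨4,0⟩ g→⟨4,2,3⟩ h→⟨4,4⟩
result: [2 4; 4 4]

Answer: [2 4; 4 4]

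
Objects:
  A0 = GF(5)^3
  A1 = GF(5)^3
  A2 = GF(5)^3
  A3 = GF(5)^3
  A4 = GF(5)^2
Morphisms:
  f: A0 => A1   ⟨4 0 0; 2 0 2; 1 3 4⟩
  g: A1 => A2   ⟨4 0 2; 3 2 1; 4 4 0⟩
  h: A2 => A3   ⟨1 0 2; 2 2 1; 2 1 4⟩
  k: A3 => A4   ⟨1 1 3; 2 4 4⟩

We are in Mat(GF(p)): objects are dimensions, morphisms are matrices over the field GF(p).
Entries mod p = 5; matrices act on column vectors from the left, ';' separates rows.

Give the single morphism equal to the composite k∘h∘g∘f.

Answer: ⟨2 4 2; 4 4 2⟩

Work:
  e0=[1,0,0] f=>[4,2,1] g=>[3,2,4] h=>[1,4,4] k=>[2,4]
  e1=[0,1,0] f=>[0,0,3] g=>[1,3,0] h=>[1,3,0] k=>[4,4]
  e2=[0,0,1] f=>[0,2,4] g=>[3,3,3] h=>[4,0,1] k=>[2,2]
composite: ⟨2 4 2; 4 4 2⟩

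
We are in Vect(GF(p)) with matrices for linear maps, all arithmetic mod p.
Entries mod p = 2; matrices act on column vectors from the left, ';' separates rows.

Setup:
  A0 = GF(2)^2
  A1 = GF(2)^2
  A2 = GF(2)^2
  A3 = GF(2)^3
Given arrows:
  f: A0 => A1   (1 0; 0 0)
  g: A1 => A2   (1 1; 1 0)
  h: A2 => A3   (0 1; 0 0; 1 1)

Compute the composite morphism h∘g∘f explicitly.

Answer: (1 0; 0 0; 0 0)

Trace:
  e0=[1,0] f=>[1,0] g=>[1,1] h=>[1,0,0]
  e1=[0,1] f=>[0,0] g=>[0,0] h=>[0,0,0]
composite: (1 0; 0 0; 0 0)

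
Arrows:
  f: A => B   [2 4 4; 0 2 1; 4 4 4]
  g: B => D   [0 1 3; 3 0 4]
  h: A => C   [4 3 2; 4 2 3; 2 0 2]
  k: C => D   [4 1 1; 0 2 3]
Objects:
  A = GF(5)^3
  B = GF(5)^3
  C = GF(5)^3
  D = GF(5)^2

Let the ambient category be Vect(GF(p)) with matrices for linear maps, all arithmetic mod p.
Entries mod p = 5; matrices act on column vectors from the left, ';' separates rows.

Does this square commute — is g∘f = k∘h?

Path 1 = f;g:
  e0=[1,0,0] f=>[2,0,4] g=>[2,2]
  e1=[0,1,0] f=>[4,2,4] g=>[4,3]
  e2=[0,0,1] f=>[4,1,4] g=>[3,3]
  result₁ = [2 4 3; 2 3 3]
Path 2 = h;k:
  e0=[1,0,0] h=>[4,4,2] k=>[2,4]
  e1=[0,1,0] h=>[3,2,0] k=>[4,4]
  e2=[0,0,1] h=>[2,3,2] k=>[3,2]
  result₂ = [2 4 3; 4 4 2]
Equal? differ; not commutative

Answer: DOES NOT COMMUTE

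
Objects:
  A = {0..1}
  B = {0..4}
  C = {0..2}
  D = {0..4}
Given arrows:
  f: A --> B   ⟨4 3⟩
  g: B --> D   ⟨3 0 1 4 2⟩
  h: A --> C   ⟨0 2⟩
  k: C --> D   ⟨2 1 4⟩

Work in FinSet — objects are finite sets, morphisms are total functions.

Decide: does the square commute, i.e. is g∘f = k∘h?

Along f;g (path 1):
  0 f-->4 g-->2
  1 f-->3 g-->4
  composite₁ = ⟨2 4⟩
Along h;k (path 2):
  0 h-->0 k-->2
  1 h-->2 k-->4
  composite₂ = ⟨2 4⟩
Equal? equal; square commutes

Answer: COMMUTES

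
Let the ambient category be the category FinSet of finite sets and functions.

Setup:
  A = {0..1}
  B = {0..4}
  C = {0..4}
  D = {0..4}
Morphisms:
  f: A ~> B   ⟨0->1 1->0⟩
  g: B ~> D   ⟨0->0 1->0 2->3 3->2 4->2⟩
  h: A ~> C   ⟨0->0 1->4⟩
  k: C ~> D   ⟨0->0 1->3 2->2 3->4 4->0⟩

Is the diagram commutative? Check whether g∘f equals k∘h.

Answer: COMMUTES

Derivation:
Path 1 = f;g:
  0 f~>1 g~>0
  1 f~>0 g~>0
  composite₁ = ⟨0->0 1->0⟩
Path 2 = h;k:
  0 h~>0 k~>0
  1 h~>4 k~>0
  composite₂ = ⟨0->0 1->0⟩
Equal? equal; square commutes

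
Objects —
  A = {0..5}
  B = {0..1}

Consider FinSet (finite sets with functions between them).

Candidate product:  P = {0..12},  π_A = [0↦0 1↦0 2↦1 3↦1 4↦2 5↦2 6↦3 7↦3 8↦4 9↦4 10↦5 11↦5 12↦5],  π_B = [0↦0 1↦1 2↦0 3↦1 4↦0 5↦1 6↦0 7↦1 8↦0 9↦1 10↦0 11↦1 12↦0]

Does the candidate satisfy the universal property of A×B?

Answer: NOT A VALID PRODUCT — |P|=13 ≠ |A|·|B|=12

Derivation:
|A|·|B| = 6·2 = 12;  |P| = 13
  → cardinalities differ; no bijection possible.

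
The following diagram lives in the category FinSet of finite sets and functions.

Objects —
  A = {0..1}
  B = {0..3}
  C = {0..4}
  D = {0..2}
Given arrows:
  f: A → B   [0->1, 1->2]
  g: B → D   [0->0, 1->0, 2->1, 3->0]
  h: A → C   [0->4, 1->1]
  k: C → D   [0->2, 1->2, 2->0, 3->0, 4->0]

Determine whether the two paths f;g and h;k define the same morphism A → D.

Along f;g (path 1):
  0 f→1 g→0
  1 f→2 g→1
  result₁ = [0->0, 1->1]
Along h;k (path 2):
  0 h→4 k→0
  1 h→1 k→2
  result₂ = [0->0, 1->2]
Equal? differ; not commutative

Answer: DOES NOT COMMUTE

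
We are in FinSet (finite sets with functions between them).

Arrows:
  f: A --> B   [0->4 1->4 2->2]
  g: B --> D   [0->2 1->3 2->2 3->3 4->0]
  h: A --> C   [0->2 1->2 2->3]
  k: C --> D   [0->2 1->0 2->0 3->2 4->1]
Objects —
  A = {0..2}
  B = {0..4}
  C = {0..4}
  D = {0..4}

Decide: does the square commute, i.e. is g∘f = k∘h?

Answer: COMMUTES

Derivation:
Path 1 = f;g:
  0 f-->4 g-->0
  1 f-->4 g-->0
  2 f-->2 g-->2
  ⟦path⟧₁ = [0->0 1->0 2->2]
Path 2 = h;k:
  0 h-->2 k-->0
  1 h-->2 k-->0
  2 h-->3 k-->2
  ⟦path⟧₂ = [0->0 1->0 2->2]
Equal? YES — commutes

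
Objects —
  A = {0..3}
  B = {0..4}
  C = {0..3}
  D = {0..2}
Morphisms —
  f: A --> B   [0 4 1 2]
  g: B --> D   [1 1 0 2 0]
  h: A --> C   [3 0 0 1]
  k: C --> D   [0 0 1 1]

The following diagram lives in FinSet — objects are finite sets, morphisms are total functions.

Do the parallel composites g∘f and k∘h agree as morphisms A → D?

Along f;g (path 1):
  0 f-->0 g-->1
  1 f-->4 g-->0
  2 f-->1 g-->1
  3 f-->2 g-->0
  result₁ = [1 0 1 0]
Along h;k (path 2):
  0 h-->3 k-->1
  1 h-->0 k-->0
  2 h-->0 k-->0
  3 h-->1 k-->0
  result₂ = [1 0 0 0]
Equal? distinct morphisms ✗

Answer: DOES NOT COMMUTE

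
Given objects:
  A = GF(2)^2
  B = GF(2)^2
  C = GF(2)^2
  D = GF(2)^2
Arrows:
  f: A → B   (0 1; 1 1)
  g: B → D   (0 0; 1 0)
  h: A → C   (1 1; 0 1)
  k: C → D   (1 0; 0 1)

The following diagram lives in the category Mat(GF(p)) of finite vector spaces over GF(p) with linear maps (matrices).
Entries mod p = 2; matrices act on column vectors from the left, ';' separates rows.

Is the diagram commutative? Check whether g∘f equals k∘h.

Along f;g (path 1):
  e0=(1,0) f→(0,1) g→(0,0)
  e1=(0,1) f→(1,1) g→(0,1)
  composite₁ = (0 0; 0 1)
Along h;k (path 2):
  e0=(1,0) h→(1,0) k→(1,0)
  e1=(0,1) h→(1,1) k→(1,1)
  composite₂ = (1 1; 0 1)
Equal? NO — does not commute

Answer: DOES NOT COMMUTE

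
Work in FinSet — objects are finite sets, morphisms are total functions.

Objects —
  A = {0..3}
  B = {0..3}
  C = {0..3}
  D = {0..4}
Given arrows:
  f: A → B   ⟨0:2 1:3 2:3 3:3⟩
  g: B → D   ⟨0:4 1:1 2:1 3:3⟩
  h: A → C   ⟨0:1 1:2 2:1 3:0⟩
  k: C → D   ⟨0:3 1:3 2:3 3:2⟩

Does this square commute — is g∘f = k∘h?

Answer: DOES NOT COMMUTE

Derivation:
1) trace f;g:
  0 f→2 g→1
  1 f→3 g→3
  2 f→3 g→3
  3 f→3 g→3
  result₁ = ⟨0:1 1:3 2:3 3:3⟩
2) trace h;k:
  0 h→1 k→3
  1 h→2 k→3
  2 h→1 k→3
  3 h→0 k→3
  result₂ = ⟨0:3 1:3 2:3 3:3⟩
Equal? NO — does not commute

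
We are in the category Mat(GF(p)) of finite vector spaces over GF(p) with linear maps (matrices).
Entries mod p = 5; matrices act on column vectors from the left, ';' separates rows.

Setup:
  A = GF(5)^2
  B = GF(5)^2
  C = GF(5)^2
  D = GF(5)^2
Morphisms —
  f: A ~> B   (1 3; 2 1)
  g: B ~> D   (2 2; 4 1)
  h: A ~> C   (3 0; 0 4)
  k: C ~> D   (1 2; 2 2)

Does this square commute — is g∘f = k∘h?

Answer: DOES NOT COMMUTE

Derivation:
1) trace f;g:
  e0=⟨1,0⟩ f~>⟨1,2⟩ g~>⟨1,1⟩
  e1=⟨0,1⟩ f~>⟨3,1⟩ g~>⟨3,3⟩
  result₁ = (1 3; 1 3)
2) trace h;k:
  e0=⟨1,0⟩ h~>⟨3,0⟩ k~>⟨3,1⟩
  e1=⟨0,1⟩ h~>⟨0,4⟩ k~>⟨3,3⟩
  result₂ = (3 3; 1 3)
Equal? NO — does not commute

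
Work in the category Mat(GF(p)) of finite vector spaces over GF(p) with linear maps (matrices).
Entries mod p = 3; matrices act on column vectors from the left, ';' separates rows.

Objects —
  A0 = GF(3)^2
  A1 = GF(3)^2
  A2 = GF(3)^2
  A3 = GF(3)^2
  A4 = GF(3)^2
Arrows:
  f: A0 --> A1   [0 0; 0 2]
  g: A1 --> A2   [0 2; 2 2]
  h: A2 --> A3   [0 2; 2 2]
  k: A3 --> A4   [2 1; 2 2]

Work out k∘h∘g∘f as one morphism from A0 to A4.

Answer: [0 2; 0 0]

Derivation:
  e0=[1,0] f-->[0,0] g-->[0,0] h-->[0,0] k-->[0,0]
  e1=[0,1] f-->[0,2] g-->[1,1] h-->[2,1] k-->[2,0]
⟦path⟧: [0 2; 0 0]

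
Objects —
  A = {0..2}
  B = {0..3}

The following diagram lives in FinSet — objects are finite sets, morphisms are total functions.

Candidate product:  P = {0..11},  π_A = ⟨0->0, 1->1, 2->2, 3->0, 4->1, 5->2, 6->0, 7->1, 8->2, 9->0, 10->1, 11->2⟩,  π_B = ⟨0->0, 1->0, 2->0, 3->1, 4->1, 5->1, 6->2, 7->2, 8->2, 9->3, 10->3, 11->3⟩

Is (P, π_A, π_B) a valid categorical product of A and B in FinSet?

|A|·|B| = 3·4 = 12;  |P| = 12
Check the pairing map k ↦ (π_A(k), π_B(k)):
  0 -> (0,0)
  1 -> (1,0)
  2 -> (2,0)
  3 -> (0,1)
  4 -> (1,1)
  5 -> (2,1)
  6 -> (0,2)
  7 -> (1,2)
  8 -> (2,2)
  9 -> (0,3)
  10 -> (1,3)
  11 -> (2,3)
distinct pairs in image: 12 / 12 needed
  → bijection onto A×B; projections well-typed.

Answer: VALID PRODUCT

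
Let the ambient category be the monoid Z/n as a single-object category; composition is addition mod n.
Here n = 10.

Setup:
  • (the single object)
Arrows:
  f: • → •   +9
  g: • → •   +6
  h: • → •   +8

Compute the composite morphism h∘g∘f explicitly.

  0 +9≡9 +6≡5 +8≡3  (mod 10)
result: +3

Answer: +3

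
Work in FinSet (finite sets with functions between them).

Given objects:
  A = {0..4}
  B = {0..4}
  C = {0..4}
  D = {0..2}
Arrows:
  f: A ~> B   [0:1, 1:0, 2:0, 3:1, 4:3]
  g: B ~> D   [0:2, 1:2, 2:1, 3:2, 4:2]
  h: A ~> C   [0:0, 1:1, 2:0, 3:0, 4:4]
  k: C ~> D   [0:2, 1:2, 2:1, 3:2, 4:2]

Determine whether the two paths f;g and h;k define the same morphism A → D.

Path 1 = f;g:
  0 f~>1 g~>2
  1 f~>0 g~>2
  2 f~>0 g~>2
  3 f~>1 g~>2
  4 f~>3 g~>2
  composite₁ = [0:2, 1:2, 2:2, 3:2, 4:2]
Path 2 = h;k:
  0 h~>0 k~>2
  1 h~>1 k~>2
  2 h~>0 k~>2
  3 h~>0 k~>2
  4 h~>4 k~>2
  composite₂ = [0:2, 1:2, 2:2, 3:2, 4:2]
Equal? same morphism ✓

Answer: COMMUTES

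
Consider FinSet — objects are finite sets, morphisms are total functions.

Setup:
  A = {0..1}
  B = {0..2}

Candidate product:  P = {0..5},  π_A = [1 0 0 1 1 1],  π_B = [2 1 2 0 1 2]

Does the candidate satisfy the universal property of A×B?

Answer: NOT A VALID PRODUCT — duplicate pair at indices 5,0

Derivation:
|A|·|B| = 2·3 = 6;  |P| = 6
Check the pairing map k ↦ (π_A(k), π_B(k)):
  0 -> (1,2)
  1 -> (0,1)
  2 -> (0,2)
  3 -> (1,0)
  4 -> (1,1)
  5 -> (1,2)  ✗ repeats pair of k=0
distinct pairs in image: 5 / 6 needed
  → (1,2) hit at k=0 and k=5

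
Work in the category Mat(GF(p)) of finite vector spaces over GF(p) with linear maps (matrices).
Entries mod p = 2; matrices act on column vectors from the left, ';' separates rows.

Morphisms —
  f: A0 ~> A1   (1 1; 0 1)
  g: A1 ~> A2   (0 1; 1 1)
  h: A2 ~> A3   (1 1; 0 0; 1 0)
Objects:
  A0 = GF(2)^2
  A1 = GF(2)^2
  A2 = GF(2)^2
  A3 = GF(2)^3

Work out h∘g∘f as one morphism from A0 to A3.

  e0=⟨1,0⟩ f~>⟨1,0⟩ g~>⟨0,1⟩ h~>⟨1,0,0⟩
  e1=⟨0,1⟩ f~>⟨1,1⟩ g~>⟨1,0⟩ h~>⟨1,0,1⟩
⟦path⟧: (1 1; 0 0; 0 1)

Answer: (1 1; 0 0; 0 1)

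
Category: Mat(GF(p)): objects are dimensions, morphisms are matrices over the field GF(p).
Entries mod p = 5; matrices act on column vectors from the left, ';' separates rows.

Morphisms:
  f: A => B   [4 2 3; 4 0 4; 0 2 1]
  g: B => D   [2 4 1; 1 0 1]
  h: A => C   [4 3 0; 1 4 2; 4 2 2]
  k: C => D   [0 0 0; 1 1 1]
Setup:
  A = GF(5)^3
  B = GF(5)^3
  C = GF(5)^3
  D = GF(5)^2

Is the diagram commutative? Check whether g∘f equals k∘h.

Along f;g (path 1):
  e0=(1,0,0) f=>(4,4,0) g=>(4,4)
  e1=(0,1,0) f=>(2,0,2) g=>(1,4)
  e2=(0,0,1) f=>(3,4,1) g=>(3,4)
  result₁ = [4 1 3; 4 4 4]
Along h;k (path 2):
  e0=(1,0,0) h=>(4,1,4) k=>(0,4)
  e1=(0,1,0) h=>(3,4,2) k=>(0,4)
  e2=(0,0,1) h=>(0,2,2) k=>(0,4)
  result₂ = [0 0 0; 4 4 4]
Equal? differ; not commutative

Answer: DOES NOT COMMUTE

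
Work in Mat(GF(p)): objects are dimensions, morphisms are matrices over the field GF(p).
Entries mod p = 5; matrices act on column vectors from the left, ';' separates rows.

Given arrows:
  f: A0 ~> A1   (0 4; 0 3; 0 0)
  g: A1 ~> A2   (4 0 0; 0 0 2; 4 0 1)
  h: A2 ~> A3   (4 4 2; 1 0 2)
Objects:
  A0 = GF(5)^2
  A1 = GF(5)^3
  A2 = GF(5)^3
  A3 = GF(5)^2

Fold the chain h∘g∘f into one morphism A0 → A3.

  e0=[1,0] f~>[0,0,0] g~>[0,0,0] h~>[0,0]
  e1=[0,1] f~>[4,3,0] g~>[1,0,1] h~>[1,3]
composite: (0 1; 0 3)

Answer: (0 1; 0 3)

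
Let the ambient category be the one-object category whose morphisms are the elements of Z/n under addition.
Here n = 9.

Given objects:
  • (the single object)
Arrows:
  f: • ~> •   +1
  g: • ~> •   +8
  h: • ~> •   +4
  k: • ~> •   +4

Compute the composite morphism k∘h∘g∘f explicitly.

  0 +1≡1 +8≡0 +4≡4 +4≡8  (mod 9)
result: +8

Answer: +8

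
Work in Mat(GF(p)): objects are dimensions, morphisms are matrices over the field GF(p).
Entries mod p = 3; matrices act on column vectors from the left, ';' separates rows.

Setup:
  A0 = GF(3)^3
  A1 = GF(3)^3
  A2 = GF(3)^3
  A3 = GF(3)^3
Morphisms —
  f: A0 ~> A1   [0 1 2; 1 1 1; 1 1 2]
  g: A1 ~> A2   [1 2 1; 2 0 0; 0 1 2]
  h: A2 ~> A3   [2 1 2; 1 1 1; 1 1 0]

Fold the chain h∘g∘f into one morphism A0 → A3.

  e0=[1,0,0] f~>[0,1,1] g~>[0,0,0] h~>[0,0,0]
  e1=[0,1,0] f~>[1,1,1] g~>[1,2,0] h~>[1,0,0]
  e2=[0,0,1] f~>[2,1,2] g~>[0,1,2] h~>[2,0,1]
⟦path⟧: [0 1 2; 0 0 0; 0 0 1]

Answer: [0 1 2; 0 0 0; 0 0 1]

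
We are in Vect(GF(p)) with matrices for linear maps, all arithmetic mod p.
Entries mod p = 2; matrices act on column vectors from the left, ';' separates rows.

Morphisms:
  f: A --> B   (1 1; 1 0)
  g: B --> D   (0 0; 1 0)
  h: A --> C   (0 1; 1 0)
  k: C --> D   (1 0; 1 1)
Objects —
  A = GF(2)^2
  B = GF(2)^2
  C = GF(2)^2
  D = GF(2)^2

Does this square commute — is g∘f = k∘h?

Along f;g (path 1):
  e0=(1,0) f-->(1,1) g-->(0,1)
  e1=(0,1) f-->(1,0) g-->(0,1)
  composite₁ = (0 0; 1 1)
Along h;k (path 2):
  e0=(1,0) h-->(0,1) k-->(0,1)
  e1=(0,1) h-->(1,0) k-->(1,1)
  composite₂ = (0 1; 1 1)
Equal? distinct morphisms ✗

Answer: DOES NOT COMMUTE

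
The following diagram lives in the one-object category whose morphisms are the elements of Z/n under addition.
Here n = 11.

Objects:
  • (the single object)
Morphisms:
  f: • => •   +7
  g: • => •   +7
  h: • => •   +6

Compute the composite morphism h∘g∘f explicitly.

Answer: +9

Trace:
  0 +7≡7 +7≡3 +6≡9  (mod 11)
composite: +9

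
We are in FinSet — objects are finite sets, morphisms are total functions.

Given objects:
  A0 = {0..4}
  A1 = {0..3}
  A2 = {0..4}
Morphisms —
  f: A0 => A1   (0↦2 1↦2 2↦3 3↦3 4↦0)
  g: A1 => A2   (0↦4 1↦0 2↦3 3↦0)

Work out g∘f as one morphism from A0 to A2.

Answer: (0↦3 1↦3 2↦0 3↦0 4↦4)

Trace:
  0 f=>2 g=>3
  1 f=>2 g=>3
  2 f=>3 g=>0
  3 f=>3 g=>0
  4 f=>0 g=>4
composite: (0↦3 1↦3 2↦0 3↦0 4↦4)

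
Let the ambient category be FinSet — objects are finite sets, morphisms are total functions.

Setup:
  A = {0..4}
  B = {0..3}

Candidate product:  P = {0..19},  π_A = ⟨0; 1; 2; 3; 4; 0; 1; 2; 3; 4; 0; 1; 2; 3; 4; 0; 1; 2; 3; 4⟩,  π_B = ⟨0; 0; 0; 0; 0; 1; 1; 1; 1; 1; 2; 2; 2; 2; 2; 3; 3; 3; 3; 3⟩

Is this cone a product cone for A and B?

|A|·|B| = 5·4 = 20;  |P| = 20
Check the pairing map k ↦ (π_A(k), π_B(k)):
  0 ↦ (0,0)
  1 ↦ (1,0)
  2 ↦ (2,0)
  3 ↦ (3,0)
  4 ↦ (4,0)
  5 ↦ (0,1)
  6 ↦ (1,1)
  7 ↦ (2,1)
  8 ↦ (3,1)
  9 ↦ (4,1)
  10 ↦ (0,2)
  11 ↦ (1,2)
  12 ↦ (2,2)
  13 ↦ (3,2)
  14 ↦ (4,2)
  15 ↦ (0,3)
  16 ↦ (1,3)
  17 ↦ (2,3)
  18 ↦ (3,3)
  19 ↦ (4,3)
distinct pairs in image: 20 / 20 needed
  → bijection onto A×B; projections well-typed.

Answer: VALID PRODUCT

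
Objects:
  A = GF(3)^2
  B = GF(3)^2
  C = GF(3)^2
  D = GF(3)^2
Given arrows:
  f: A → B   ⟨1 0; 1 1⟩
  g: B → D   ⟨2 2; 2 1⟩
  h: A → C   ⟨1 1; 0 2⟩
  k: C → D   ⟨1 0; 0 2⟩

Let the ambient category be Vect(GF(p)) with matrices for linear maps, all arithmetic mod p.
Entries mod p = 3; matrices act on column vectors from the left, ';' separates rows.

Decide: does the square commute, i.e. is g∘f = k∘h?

1) trace f;g:
  e0=[1,0] f→[1,1] g→[1,0]
  e1=[0,1] f→[0,1] g→[2,1]
  ⟦path⟧₁ = ⟨1 2; 0 1⟩
2) trace h;k:
  e0=[1,0] h→[1,0] k→[1,0]
  e1=[0,1] h→[1,2] k→[1,1]
  ⟦path⟧₂ = ⟨1 1; 0 1⟩
Equal? differ; not commutative

Answer: DOES NOT COMMUTE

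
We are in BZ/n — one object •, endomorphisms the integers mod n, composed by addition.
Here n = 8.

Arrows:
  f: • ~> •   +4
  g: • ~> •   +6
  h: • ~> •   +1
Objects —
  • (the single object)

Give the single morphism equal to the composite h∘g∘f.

  0 +4≡4 +6≡2 +1≡3  (mod 8)
result: +3

Answer: +3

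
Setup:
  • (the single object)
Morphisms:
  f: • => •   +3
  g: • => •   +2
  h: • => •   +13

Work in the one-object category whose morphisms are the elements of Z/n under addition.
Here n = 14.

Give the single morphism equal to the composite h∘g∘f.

  0 +3≡3 +2≡5 +13≡4  (mod 14)
⟦path⟧: +4

Answer: +4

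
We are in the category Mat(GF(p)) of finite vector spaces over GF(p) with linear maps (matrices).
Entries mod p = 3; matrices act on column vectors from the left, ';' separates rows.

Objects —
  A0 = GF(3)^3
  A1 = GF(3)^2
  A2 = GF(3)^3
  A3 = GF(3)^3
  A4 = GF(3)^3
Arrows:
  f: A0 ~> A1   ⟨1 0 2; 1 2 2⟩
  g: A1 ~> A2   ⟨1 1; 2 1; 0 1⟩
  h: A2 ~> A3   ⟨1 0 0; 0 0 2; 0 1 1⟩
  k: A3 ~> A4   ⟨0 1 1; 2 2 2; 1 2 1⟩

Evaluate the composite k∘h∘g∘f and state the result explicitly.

  e0=(1,0,0) f~>(1,1) g~>(2,0,1) h~>(2,2,1) k~>(0,1,1)
  e1=(0,1,0) f~>(0,2) g~>(2,2,2) h~>(2,1,1) k~>(2,2,2)
  e2=(0,0,1) f~>(2,2) g~>(1,0,2) h~>(1,1,2) k~>(0,2,2)
result: ⟨0 2 0; 1 2 2; 1 2 2⟩

Answer: ⟨0 2 0; 1 2 2; 1 2 2⟩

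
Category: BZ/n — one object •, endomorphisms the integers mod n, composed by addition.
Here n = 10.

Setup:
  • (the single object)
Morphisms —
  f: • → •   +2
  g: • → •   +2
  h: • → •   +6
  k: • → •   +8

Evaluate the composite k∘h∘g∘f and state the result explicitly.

Answer: +8

Derivation:
  0 +2≡2 +2≡4 +6≡0 +8≡8  (mod 10)
composite: +8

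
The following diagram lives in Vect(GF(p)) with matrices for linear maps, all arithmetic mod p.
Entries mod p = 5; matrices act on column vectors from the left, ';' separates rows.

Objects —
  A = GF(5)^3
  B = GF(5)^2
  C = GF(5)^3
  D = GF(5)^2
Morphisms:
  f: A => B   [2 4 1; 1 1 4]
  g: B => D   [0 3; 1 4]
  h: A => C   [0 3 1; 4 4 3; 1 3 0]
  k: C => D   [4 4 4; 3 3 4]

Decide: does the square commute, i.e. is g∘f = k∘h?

Answer: DOES NOT COMMUTE

Derivation:
Along f;g (path 1):
  e0=⟨1,0,0⟩ f=>⟨2,1⟩ g=>⟨3,1⟩
  e1=⟨0,1,0⟩ f=>⟨4,1⟩ g=>⟨3,3⟩
  e2=⟨0,0,1⟩ f=>⟨1,4⟩ g=>⟨2,2⟩
  ⟦path⟧₁ = [3 3 2; 1 3 2]
Along h;k (path 2):
  e0=⟨1,0,0⟩ h=>⟨0,4,1⟩ k=>⟨0,1⟩
  e1=⟨0,1,0⟩ h=>⟨3,4,3⟩ k=>⟨0,3⟩
  e2=⟨0,0,1⟩ h=>⟨1,3,0⟩ k=>⟨1,2⟩
  ⟦path⟧₂ = [0 0 1; 1 3 2]
Equal? NO — does not commute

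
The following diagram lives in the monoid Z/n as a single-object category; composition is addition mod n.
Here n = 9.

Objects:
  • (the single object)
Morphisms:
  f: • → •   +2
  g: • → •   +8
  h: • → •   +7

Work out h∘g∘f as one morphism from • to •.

  0 +2≡2 +8≡1 +7≡8  (mod 9)
⟦path⟧: +8

Answer: +8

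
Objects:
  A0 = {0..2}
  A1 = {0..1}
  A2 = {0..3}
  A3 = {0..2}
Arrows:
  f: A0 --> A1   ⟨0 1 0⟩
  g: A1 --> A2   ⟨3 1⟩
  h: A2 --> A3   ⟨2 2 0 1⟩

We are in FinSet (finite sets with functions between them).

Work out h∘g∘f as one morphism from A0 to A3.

Answer: ⟨1 2 1⟩

Derivation:
  0 f-->0 g-->3 h-->1
  1 f-->1 g-->1 h-->2
  2 f-->0 g-->3 h-->1
composite: ⟨1 2 1⟩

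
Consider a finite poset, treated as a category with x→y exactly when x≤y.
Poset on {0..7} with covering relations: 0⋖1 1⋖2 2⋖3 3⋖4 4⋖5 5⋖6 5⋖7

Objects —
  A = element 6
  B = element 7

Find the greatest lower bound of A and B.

Answer: A∧B = 5

Work:
{x : x⊑A ∧ x⊑B} = {0,1,2,3,4,5}  (A=6, B=7)
  0 ⊑ 5
  1 ⊑ 5
  2 ⊑ 5
  3 ⊑ 5
  4 ⊑ 5
  5 ⊑ 5
glb = 5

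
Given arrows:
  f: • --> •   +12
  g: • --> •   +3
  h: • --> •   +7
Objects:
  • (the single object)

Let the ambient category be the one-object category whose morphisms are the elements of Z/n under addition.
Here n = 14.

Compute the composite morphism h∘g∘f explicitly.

Answer: +8

Trace:
  0 +12≡12 +3≡1 +7≡8  (mod 14)
composite: +8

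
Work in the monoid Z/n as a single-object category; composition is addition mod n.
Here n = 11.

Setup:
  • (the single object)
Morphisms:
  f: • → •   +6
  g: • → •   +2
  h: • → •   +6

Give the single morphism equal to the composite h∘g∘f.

  0 +6≡6 +2≡8 +6≡3  (mod 11)
⟦path⟧: +3

Answer: +3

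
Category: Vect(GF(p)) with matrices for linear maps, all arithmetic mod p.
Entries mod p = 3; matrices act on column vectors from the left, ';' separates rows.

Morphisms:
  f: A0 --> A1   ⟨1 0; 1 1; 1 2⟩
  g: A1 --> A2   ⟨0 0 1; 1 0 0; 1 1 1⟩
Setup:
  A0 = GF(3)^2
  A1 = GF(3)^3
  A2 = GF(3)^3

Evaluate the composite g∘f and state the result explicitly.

Answer: ⟨1 2; 1 0; 0 0⟩

Work:
  e0=(1,0) f-->(1,1,1) g-->(1,1,0)
  e1=(0,1) f-->(0,1,2) g-->(2,0,0)
composite: ⟨1 2; 1 0; 0 0⟩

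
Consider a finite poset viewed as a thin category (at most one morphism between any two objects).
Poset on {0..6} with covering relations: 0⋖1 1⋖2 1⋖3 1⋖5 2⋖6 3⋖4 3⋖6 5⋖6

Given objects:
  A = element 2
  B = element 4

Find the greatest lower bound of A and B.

{x : x<=A ∧ x<=B} = {0,1}  (A=2, B=4)
  0 <= 1
  1 <= 1
glb = 1

Answer: A∧B = 1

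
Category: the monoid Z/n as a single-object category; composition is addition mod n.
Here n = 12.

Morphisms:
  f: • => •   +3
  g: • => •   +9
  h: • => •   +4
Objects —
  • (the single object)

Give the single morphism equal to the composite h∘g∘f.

Answer: +4

Derivation:
  0 +3≡3 +9≡0 +4≡4  (mod 12)
⟦path⟧: +4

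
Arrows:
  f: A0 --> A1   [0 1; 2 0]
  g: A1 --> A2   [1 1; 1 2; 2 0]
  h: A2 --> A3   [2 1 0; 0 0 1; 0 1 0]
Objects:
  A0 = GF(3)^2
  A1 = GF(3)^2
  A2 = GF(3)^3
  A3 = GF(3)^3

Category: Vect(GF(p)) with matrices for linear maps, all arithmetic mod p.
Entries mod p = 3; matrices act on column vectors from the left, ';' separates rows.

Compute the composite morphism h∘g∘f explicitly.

Answer: [2 0; 0 2; 1 1]

Derivation:
  e0=[1,0] f-->[0,2] g-->[2,1,0] h-->[2,0,1]
  e1=[0,1] f-->[1,0] g-->[1,1,2] h-->[0,2,1]
result: [2 0; 0 2; 1 1]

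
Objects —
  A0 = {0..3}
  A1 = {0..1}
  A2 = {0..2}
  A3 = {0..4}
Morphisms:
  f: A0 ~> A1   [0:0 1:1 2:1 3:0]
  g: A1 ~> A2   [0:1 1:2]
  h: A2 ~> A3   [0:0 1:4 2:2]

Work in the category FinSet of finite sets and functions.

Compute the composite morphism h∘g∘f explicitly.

  0 f~>0 g~>1 h~>4
  1 f~>1 g~>2 h~>2
  2 f~>1 g~>2 h~>2
  3 f~>0 g~>1 h~>4
composite: [0:4 1:2 2:2 3:4]

Answer: [0:4 1:2 2:2 3:4]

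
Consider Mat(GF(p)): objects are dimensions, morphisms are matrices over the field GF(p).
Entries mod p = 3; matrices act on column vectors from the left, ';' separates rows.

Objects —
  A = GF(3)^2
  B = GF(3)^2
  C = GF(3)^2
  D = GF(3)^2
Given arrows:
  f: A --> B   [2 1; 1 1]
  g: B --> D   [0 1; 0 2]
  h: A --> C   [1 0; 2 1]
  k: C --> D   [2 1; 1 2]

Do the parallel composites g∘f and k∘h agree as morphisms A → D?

Answer: COMMUTES

Work:
1) trace f;g:
  e0=⟨1,0⟩ f-->⟨2,1⟩ g-->⟨1,2⟩
  e1=⟨0,1⟩ f-->⟨1,1⟩ g-->⟨1,2⟩
  result₁ = [1 1; 2 2]
2) trace h;k:
  e0=⟨1,0⟩ h-->⟨1,2⟩ k-->⟨1,2⟩
  e1=⟨0,1⟩ h-->⟨0,1⟩ k-->⟨1,2⟩
  result₂ = [1 1; 2 2]
Equal? equal; square commutes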